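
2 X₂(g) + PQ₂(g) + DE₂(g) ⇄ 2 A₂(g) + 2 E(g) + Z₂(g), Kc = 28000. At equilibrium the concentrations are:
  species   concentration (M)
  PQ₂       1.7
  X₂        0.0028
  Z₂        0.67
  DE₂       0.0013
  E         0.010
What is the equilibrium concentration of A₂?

At equilibrium, Kc = [A₂]²·[E]²·[Z₂] / ([X₂]²·[PQ₂]·[DE₂]) = 28000.
([A₂])²·(0.010)²·(0.67) / ((0.0028)²·(1.7)·(0.0013)) = 28000
[A₂]² = 7.24 ⇒ [A₂] = 2.7 M

[A₂] = 2.7 M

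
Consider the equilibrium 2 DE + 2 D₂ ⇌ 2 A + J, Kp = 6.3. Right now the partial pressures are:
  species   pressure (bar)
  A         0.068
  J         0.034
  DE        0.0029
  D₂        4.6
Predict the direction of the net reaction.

Qp = P(A)²·P(J) / (P(DE)²·P(D₂)²) = (0.068)²·(0.034) / ((0.0029)²·(4.6)²) = 0.88
Qp = 0.88 < Kp = 6.3, so the forward reaction proceeds.

in the forward direction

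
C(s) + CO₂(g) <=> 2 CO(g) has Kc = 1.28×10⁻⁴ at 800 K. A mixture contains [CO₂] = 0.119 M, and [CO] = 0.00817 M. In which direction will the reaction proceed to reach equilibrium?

reverse (toward reactants)

(C is a pure solid — omitted from Qc.)
Qc = [CO]² / [CO₂] = (0.00817)² / (0.119) = 5.61×10⁻⁴
Qc = 5.61×10⁻⁴ > Kc = 1.28×10⁻⁴, so the reverse reaction proceeds.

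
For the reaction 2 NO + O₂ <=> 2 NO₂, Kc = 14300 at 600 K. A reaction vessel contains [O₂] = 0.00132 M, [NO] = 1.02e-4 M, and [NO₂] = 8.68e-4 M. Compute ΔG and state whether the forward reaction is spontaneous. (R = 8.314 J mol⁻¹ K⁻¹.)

Qc = [NO₂]² / ([NO]²·[O₂]) = (8.68e-4)² / ((1.02e-4)²·(0.00132)) = 54900
ΔG = RT ln(Qc/Kc) = (8.314 J mol⁻¹ K⁻¹)(600 K) × ln(54900/14300)
   = (4.988 kJ/mol)(1.345) = 6.71 kJ/mol
ΔG > 0, so the forward reaction is non-spontaneous (proceeds in reverse).

ΔG = 6.71 kJ/mol; the forward reaction is non-spontaneous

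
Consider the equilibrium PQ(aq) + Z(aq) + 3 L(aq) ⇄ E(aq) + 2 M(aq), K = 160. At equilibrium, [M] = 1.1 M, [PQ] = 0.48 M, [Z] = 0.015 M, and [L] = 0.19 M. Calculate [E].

At equilibrium, K = [E]·[M]² / ([PQ]·[Z]·[L]³) = 160.
([E])·(1.1)² / ((0.48)·(0.015)·(0.19)³) = 160
[E] = 0.00653 = 0.0065 M

[E] = 0.0065 M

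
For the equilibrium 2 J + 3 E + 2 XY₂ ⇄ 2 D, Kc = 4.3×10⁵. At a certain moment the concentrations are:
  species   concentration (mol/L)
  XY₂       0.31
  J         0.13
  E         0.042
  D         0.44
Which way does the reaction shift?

reverse (toward reactants)

Qc = [D]² / ([J]²·[E]³·[XY₂]²) = (0.44)² / ((0.13)²·(0.042)³·(0.31)²) = 1.6×10⁶
Qc = 1.6×10⁶ > Kc = 4.3×10⁵, so the reverse reaction proceeds.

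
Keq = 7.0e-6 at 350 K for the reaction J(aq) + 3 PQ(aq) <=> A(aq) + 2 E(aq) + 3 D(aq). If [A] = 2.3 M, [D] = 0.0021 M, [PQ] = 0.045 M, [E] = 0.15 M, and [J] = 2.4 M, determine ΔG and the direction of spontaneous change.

ΔG = -3.38 kJ/mol; the forward reaction is spontaneous

Q = [A]·[E]²·[D]³ / ([J]·[PQ]³) = (2.3)·(0.15)²·(0.0021)³ / ((2.4)·(0.045)³) = 2.19e-6
ΔG = RT ln(Q/Keq) = (8.314 J mol⁻¹ K⁻¹)(350 K) × ln(2.19e-6/7.0e-6)
   = (2.910 kJ/mol)(-1.162) = -3.38 kJ/mol
ΔG < 0, so the forward reaction is spontaneous (proceeds forward).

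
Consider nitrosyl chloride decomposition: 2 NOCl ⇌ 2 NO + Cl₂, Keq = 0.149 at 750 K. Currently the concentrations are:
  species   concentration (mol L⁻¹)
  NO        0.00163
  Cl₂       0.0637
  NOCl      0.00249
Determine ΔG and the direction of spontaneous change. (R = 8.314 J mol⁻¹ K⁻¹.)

ΔG = -10.6 kJ/mol; the forward reaction is spontaneous

Q = [NO]²·[Cl₂] / [NOCl]² = (0.00163)²·(0.0637) / (0.00249)² = 0.0273
ΔG = RT ln(Q/Keq) = (8.314 J mol⁻¹ K⁻¹)(750 K) × ln(0.0273/0.149)
   = (6.236 kJ/mol)(-1.697) = -10.6 kJ/mol
ΔG < 0, so the forward reaction is spontaneous (proceeds forward).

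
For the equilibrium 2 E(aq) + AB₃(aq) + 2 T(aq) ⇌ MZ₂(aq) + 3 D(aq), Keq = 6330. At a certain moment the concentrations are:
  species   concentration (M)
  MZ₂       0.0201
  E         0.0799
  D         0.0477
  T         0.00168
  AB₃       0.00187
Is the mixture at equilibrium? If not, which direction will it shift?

Q = [MZ₂]·[D]³ / ([E]²·[AB₃]·[T]²) = (0.0201)·(0.0477)³ / ((0.0799)²·(0.00187)·(0.00168)²) = 64700
Q = 64700 > Keq = 6330: net reverse reaction.

no; Q > K, reaction proceeds in reverse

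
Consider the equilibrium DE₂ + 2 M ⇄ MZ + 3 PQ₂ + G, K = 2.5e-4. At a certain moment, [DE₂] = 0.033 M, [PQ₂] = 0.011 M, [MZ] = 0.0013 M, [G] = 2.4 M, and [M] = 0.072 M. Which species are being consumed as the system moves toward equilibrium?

DE₂, M (reactants)

Q = [MZ]·[PQ₂]³·[G] / ([DE₂]·[M]²) = (0.0013)·(0.011)³·(2.4) / ((0.033)·(0.072)²) = 2.4e-5
Q = 2.4e-5 < K = 2.5e-4: net forward reaction.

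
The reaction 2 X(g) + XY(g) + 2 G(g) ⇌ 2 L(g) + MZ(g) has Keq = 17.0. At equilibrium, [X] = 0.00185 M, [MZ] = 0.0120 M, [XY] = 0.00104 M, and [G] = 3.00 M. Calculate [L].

At equilibrium, Keq = [L]²·[MZ] / ([X]²·[XY]·[G]²) = 17.0.
([L])²·(0.0120) / ((0.00185)²·(0.00104)·(3.00)²) = 17.0
[L]² = 4.54e-5 ⇒ [L] = 0.00674 M

[L] = 0.00674 M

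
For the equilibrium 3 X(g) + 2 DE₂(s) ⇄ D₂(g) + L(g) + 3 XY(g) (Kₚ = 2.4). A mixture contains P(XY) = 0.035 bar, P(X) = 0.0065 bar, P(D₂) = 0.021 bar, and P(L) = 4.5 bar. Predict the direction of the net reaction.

to the left

(DE₂ is a pure solid — omitted from Qₚ.)
Qₚ = P(D₂)·P(L)·P(XY)³ / P(X)³ = (0.021)·(4.5)·(0.035)³ / (0.0065)³ = 15
Qₚ = 15 > Kₚ = 2.4, so the reverse reaction proceeds.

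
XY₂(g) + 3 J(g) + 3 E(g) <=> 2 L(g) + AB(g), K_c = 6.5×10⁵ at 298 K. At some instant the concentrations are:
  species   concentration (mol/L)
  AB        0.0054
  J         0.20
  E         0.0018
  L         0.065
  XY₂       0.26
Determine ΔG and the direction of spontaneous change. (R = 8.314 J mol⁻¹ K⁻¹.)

ΔG = 2.63 kJ/mol; the forward reaction is non-spontaneous

Q_c = [L]²·[AB] / ([XY₂]·[J]³·[E]³) = (0.065)²·(0.0054) / ((0.26)·(0.20)³·(0.0018)³) = 1.88×10⁶
ΔG = RT ln(Q_c/K_c) = (8.314 J mol⁻¹ K⁻¹)(298 K) × ln(1.88×10⁶/6.5×10⁵)
   = (2.478 kJ/mol)(1.062) = 2.63 kJ/mol
ΔG > 0, so the forward reaction is non-spontaneous (proceeds in reverse).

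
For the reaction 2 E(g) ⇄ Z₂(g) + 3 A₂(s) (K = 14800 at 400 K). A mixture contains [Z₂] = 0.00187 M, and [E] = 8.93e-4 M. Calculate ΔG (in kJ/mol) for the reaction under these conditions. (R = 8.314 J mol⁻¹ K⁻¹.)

ΔG = -6.13 kJ/mol

(A₂ is a pure solid — omitted from Q.)
Q = [Z₂] / [E]² = (0.00187) / (8.93e-4)² = 2340
ΔG = RT ln(Q/K) = (8.314 J mol⁻¹ K⁻¹)(400 K) × ln(2340/14800)
   = (3.326 kJ/mol)(-1.844) = -6.13 kJ/mol
ΔG < 0, so the forward reaction is spontaneous (proceeds forward).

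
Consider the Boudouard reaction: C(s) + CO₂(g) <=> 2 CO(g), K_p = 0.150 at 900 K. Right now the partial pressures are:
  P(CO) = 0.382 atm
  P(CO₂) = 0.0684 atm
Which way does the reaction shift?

reverse (toward reactants)

(C is a pure solid — omitted from Q_p.)
Q_p = P(CO)² / P(CO₂) = (0.382)² / (0.0684) = 2.13
Q_p = 2.13 > K_p = 0.150, so the reverse reaction proceeds.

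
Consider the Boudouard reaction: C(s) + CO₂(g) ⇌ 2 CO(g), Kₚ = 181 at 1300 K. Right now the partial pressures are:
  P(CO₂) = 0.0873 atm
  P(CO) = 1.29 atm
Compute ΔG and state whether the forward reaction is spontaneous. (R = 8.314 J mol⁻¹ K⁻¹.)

ΔG = -24.3 kJ/mol; the forward reaction is spontaneous

(C is a pure solid — omitted from Qₚ.)
Qₚ = P(CO)² / P(CO₂) = (1.29)² / (0.0873) = 19.1
ΔG = RT ln(Qₚ/Kₚ) = (8.314 J mol⁻¹ K⁻¹)(1300 K) × ln(19.1/181)
   = (10.81 kJ/mol)(-2.249) = -24.3 kJ/mol
ΔG < 0, so the forward reaction is spontaneous (proceeds forward).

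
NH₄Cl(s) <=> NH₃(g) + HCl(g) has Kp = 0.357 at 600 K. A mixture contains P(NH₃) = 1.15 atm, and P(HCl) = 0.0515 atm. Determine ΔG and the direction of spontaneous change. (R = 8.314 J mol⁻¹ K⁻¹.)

(NH₄Cl is a pure solid — omitted from Qp.)
Qp = P(NH₃)·P(HCl) = (1.15)·(0.0515) = 0.0592
ΔG = RT ln(Qp/Kp) = (8.314 J mol⁻¹ K⁻¹)(600 K) × ln(0.0592/0.357)
   = (4.988 kJ/mol)(-1.797) = -8.96 kJ/mol
ΔG < 0, so the forward reaction is spontaneous (proceeds forward).

ΔG = -8.96 kJ/mol; the forward reaction is spontaneous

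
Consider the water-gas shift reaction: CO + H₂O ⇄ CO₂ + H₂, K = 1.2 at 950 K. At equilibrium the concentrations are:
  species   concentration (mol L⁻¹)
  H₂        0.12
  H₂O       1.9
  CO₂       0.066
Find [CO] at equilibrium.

At equilibrium, K = [CO₂]·[H₂] / ([CO]·[H₂O]) = 1.2.
(0.066)·(0.12) / (([CO])·(1.9)) = 1.2
[CO] = 0.00347 = 0.0035 mol L⁻¹

[CO] = 0.0035 mol L⁻¹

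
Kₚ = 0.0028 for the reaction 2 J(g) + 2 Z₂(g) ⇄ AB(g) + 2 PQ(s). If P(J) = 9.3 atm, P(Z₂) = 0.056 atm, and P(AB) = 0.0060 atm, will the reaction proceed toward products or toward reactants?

in the reverse direction

(PQ is a pure solid — omitted from Qₚ.)
Qₚ = P(AB) / (P(J)²·P(Z₂)²) = (0.0060) / ((9.3)²·(0.056)²) = 0.022
Qₚ = 0.022 > Kₚ = 0.0028, so the reverse reaction proceeds.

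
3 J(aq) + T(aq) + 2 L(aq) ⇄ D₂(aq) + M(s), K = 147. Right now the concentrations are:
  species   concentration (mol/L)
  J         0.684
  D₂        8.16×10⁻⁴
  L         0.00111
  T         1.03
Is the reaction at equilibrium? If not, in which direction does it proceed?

(M is a pure solid — omitted from Q.)
Q = [D₂] / ([J]³·[T]·[L]²) = (8.16×10⁻⁴) / ((0.684)³·(1.03)·(0.00111)²) = 2010
Q = 2010 > K = 147, so the reverse reaction proceeds.

toward reactants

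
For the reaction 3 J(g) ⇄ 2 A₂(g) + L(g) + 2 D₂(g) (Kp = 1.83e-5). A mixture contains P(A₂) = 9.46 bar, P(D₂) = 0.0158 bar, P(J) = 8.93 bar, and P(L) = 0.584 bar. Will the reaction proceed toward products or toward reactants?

Qp = P(A₂)²·P(L)·P(D₂)² / P(J)³ = (9.46)²·(0.584)·(0.0158)² / (8.93)³ = 1.83e-5
Qp = 1.83e-5 = Kp, so the system is already at equilibrium.

no net change (already at equilibrium)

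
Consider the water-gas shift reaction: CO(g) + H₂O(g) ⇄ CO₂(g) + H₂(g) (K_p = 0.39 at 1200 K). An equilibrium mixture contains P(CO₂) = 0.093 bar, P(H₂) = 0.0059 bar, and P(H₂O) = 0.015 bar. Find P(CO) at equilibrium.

At equilibrium, K_p = P(CO₂)·P(H₂) / (P(CO)·P(H₂O)) = 0.39.
(0.093)·(0.0059) / ((P(CO))·(0.015)) = 0.39
P(CO) = 0.0938 = 0.094 bar

P(CO) = 0.094 bar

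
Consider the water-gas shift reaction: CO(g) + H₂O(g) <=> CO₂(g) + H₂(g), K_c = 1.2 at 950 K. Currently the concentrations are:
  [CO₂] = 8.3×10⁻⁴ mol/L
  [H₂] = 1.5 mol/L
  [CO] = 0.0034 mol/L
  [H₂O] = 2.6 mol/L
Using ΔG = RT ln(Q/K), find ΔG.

ΔG = -16.9 kJ/mol

Q_c = [CO₂]·[H₂] / ([CO]·[H₂O]) = (8.3×10⁻⁴)·(1.5) / ((0.0034)·(2.6)) = 0.141
ΔG = RT ln(Q_c/K_c) = (8.314 J mol⁻¹ K⁻¹)(950 K) × ln(0.141/1.2)
   = (7.898 kJ/mol)(-2.141) = -16.9 kJ/mol
ΔG < 0, so the forward reaction is spontaneous (proceeds forward).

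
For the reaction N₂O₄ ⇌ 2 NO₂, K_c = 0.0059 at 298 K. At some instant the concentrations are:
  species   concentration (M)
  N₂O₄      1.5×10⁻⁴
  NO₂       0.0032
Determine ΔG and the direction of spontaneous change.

ΔG = 6.07 kJ/mol; the forward reaction is non-spontaneous

Q_c = [NO₂]² / [N₂O₄] = (0.0032)² / (1.5×10⁻⁴) = 0.0683
ΔG = RT ln(Q_c/K_c) = (8.314 J mol⁻¹ K⁻¹)(298 K) × ln(0.0683/0.0059)
   = (2.478 kJ/mol)(2.449) = 6.07 kJ/mol
ΔG > 0, so the forward reaction is non-spontaneous (proceeds in reverse).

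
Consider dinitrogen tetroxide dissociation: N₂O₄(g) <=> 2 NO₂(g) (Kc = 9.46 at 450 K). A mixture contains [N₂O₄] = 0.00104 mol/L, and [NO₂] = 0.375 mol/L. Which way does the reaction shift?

Qc = [NO₂]² / [N₂O₄] = (0.375)² / (0.00104) = 135
Qc = 135 > Kc = 9.46, so the reverse reaction proceeds.

in the reverse direction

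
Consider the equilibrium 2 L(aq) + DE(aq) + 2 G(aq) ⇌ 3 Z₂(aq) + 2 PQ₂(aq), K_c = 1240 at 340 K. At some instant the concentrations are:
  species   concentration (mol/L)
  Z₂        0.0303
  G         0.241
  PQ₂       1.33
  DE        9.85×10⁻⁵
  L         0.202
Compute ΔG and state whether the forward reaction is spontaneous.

Q_c = [Z₂]³·[PQ₂]² / ([L]²·[DE]·[G]²) = (0.0303)³·(1.33)² / ((0.202)²·(9.85×10⁻⁵)·(0.241)²) = 211
ΔG = RT ln(Q_c/K_c) = (8.314 J mol⁻¹ K⁻¹)(340 K) × ln(211/1240)
   = (2.827 kJ/mol)(-1.771) = -5.01 kJ/mol
ΔG < 0, so the forward reaction is spontaneous (proceeds forward).

ΔG = -5.01 kJ/mol; the forward reaction is spontaneous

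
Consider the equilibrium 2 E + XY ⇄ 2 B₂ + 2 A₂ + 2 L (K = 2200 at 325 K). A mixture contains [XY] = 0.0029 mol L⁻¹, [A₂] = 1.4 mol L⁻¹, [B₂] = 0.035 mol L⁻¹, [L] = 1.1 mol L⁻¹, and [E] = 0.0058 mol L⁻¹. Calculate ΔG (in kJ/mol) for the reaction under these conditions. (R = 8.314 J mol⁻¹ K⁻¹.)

Q = [B₂]²·[A₂]²·[L]² / ([E]²·[XY]) = (0.035)²·(1.4)²·(1.1)² / ((0.0058)²·(0.0029)) = 29800
ΔG = RT ln(Q/K) = (8.314 J mol⁻¹ K⁻¹)(325 K) × ln(29800/2200)
   = (2.702 kJ/mol)(2.606) = 7.04 kJ/mol
ΔG > 0, so the forward reaction is non-spontaneous (proceeds in reverse).

ΔG = 7.04 kJ/mol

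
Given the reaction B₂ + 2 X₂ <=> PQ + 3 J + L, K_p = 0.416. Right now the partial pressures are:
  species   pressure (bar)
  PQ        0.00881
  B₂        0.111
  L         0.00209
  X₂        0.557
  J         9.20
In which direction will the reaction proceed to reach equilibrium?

neither direction; the system is at equilibrium

Q_p = P(PQ)·P(J)³·P(L) / (P(B₂)·P(X₂)²) = (0.00881)·(9.20)³·(0.00209) / ((0.111)·(0.557)²) = 0.416
Q_p = 0.416 = K_p, so the system is already at equilibrium.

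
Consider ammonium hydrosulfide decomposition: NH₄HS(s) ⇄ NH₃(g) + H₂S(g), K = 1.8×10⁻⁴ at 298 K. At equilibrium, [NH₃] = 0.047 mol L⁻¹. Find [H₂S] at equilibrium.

[H₂S] = 0.0038 mol L⁻¹

(NH₄HS is a pure solid — omitted from K.)
At equilibrium, K = [NH₃]·[H₂S] = 1.8×10⁻⁴.
(0.047)·([H₂S]) = 1.8×10⁻⁴
[H₂S] = 0.00383 = 0.0038 mol L⁻¹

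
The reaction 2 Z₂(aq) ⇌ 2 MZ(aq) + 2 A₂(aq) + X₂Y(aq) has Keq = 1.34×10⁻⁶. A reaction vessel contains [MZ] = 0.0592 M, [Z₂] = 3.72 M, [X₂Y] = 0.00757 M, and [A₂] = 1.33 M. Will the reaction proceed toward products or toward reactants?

to the left

Q = [MZ]²·[A₂]²·[X₂Y] / [Z₂]² = (0.0592)²·(1.33)²·(0.00757) / (3.72)² = 3.39×10⁻⁶
Q = 3.39×10⁻⁶ > Keq = 1.34×10⁻⁶, so the reverse reaction proceeds.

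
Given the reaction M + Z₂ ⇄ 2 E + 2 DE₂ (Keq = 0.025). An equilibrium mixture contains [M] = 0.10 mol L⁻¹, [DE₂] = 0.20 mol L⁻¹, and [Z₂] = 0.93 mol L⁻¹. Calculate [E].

At equilibrium, Keq = [E]²·[DE₂]² / ([M]·[Z₂]) = 0.025.
([E])²·(0.20)² / ((0.10)·(0.93)) = 0.025
[E]² = 0.0581 ⇒ [E] = 0.24 mol L⁻¹

[E] = 0.24 mol L⁻¹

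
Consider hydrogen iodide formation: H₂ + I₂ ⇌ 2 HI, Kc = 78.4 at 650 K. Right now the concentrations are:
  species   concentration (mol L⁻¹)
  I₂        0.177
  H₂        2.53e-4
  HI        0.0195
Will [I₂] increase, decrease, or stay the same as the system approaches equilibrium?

Qc = [HI]² / ([H₂]·[I₂]) = (0.0195)² / ((2.53e-4)·(0.177)) = 8.49
Qc = 8.49 < Kc = 78.4: net forward reaction.
I₂ is a reactant, so it decreases.

decrease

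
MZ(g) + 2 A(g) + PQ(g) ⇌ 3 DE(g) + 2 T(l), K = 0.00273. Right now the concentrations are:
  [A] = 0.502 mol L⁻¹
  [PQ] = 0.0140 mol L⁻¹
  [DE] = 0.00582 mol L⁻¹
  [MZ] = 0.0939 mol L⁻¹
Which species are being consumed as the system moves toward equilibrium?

MZ, A, PQ (reactants)

(T is a pure liquid — omitted from Q.)
Q = [DE]³ / ([MZ]·[A]²·[PQ]) = (0.00582)³ / ((0.0939)·(0.502)²·(0.0140)) = 5.95e-4
Q = 5.95e-4 < K = 0.00273: net forward reaction.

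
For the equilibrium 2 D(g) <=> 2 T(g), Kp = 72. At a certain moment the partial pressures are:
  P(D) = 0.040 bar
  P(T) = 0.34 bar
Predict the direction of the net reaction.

no net change (already at equilibrium)

Qp = P(T)² / P(D)² = (0.34)² / (0.040)² = 72
Qp = 72 = Kp, so the system is already at equilibrium.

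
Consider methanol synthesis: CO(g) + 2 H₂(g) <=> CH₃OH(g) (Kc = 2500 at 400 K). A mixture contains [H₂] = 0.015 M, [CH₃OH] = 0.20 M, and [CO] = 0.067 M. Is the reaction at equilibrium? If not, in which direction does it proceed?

reverse (toward reactants)

Qc = [CH₃OH] / ([CO]·[H₂]²) = (0.20) / ((0.067)·(0.015)²) = 13000
Qc = 13000 > Kc = 2500, so the reverse reaction proceeds.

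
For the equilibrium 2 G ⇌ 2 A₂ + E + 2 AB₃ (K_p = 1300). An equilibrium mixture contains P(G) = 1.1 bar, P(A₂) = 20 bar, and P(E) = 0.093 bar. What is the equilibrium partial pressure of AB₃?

P(AB₃) = 6.5 bar

At equilibrium, K_p = P(A₂)²·P(E)·P(AB₃)² / P(G)² = 1300.
(20)²·(0.093)·(P(AB₃))² / (1.1)² = 1300
P(AB₃)² = 42.3 ⇒ P(AB₃) = 6.5 bar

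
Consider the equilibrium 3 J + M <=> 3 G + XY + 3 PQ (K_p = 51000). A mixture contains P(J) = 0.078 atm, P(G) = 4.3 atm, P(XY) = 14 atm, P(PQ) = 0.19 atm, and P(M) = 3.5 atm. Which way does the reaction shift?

to the right

Q_p = P(G)³·P(XY)·P(PQ)³ / (P(J)³·P(M)) = (4.3)³·(14)·(0.19)³ / ((0.078)³·(3.5)) = 4600
Q_p = 4600 < K_p = 51000, so the forward reaction proceeds.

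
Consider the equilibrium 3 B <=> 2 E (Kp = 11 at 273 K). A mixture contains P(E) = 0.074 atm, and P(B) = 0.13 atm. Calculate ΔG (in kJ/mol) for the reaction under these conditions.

ΔG = -3.37 kJ/mol

Qp = P(E)² / P(B)³ = (0.074)² / (0.13)³ = 2.49
ΔG = RT ln(Qp/Kp) = (8.314 J mol⁻¹ K⁻¹)(273 K) × ln(2.49/11)
   = (2.270 kJ/mol)(-1.486) = -3.37 kJ/mol
ΔG < 0, so the forward reaction is spontaneous (proceeds forward).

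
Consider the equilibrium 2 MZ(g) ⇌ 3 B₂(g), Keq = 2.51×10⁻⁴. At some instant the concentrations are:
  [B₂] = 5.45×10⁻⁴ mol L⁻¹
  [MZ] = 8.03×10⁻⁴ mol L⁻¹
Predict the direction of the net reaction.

no net change (already at equilibrium)

Q = [B₂]³ / [MZ]² = (5.45×10⁻⁴)³ / (8.03×10⁻⁴)² = 2.51×10⁻⁴
Q = 2.51×10⁻⁴ = Keq, so the system is already at equilibrium.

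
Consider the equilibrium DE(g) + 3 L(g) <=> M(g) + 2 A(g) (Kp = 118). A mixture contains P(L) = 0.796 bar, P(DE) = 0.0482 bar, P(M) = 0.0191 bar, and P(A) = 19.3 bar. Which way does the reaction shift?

Qp = P(M)·P(A)² / (P(DE)·P(L)³) = (0.0191)·(19.3)² / ((0.0482)·(0.796)³) = 293
Qp = 293 > Kp = 118, so the reverse reaction proceeds.

reverse (toward reactants)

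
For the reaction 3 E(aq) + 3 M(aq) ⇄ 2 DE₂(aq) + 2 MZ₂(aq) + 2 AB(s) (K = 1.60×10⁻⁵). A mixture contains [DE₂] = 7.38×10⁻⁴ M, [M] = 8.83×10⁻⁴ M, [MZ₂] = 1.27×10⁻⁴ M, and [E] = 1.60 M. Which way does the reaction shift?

(AB is a pure solid — omitted from Q.)
Q = [DE₂]²·[MZ₂]² / ([E]³·[M]³) = (7.38×10⁻⁴)²·(1.27×10⁻⁴)² / ((1.60)³·(8.83×10⁻⁴)³) = 3.12×10⁻⁶
Q = 3.12×10⁻⁶ < K = 1.60×10⁻⁵, so the forward reaction proceeds.

in the forward direction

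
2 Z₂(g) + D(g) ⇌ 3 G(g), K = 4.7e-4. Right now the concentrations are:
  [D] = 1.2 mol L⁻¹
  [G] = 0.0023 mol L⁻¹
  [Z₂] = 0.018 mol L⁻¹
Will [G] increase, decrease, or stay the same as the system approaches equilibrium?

Q = [G]³ / ([Z₂]²·[D]) = (0.0023)³ / ((0.018)²·(1.2)) = 3.1e-5
Q = 3.1e-5 < K = 4.7e-4: net forward reaction.
G is a product, so it increases.

increase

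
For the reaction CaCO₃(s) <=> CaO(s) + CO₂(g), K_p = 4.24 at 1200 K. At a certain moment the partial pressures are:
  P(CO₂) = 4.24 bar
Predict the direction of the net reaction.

(CaCO₃, CaO are pure solids — omitted from Q_p.)
Q_p = P(CO₂) = 4.24
Q_p = 4.24 = K_p, so the system is already at equilibrium.

at equilibrium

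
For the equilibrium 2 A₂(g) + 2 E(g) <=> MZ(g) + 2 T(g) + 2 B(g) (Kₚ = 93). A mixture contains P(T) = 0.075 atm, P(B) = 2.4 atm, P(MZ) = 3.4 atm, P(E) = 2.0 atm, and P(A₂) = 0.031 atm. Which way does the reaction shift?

Qₚ = P(MZ)·P(T)²·P(B)² / (P(A₂)²·P(E)²) = (3.4)·(0.075)²·(2.4)² / ((0.031)²·(2.0)²) = 29
Qₚ = 29 < Kₚ = 93, so the forward reaction proceeds.

toward products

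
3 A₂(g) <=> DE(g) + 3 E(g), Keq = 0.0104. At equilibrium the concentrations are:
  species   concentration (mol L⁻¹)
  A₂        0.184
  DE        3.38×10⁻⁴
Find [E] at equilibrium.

At equilibrium, Keq = [DE]·[E]³ / [A₂]³ = 0.0104.
(3.38×10⁻⁴)·([E])³ / (0.184)³ = 0.0104
[E]³ = 0.192 ⇒ [E] = 0.577 mol L⁻¹

[E] = 0.577 mol L⁻¹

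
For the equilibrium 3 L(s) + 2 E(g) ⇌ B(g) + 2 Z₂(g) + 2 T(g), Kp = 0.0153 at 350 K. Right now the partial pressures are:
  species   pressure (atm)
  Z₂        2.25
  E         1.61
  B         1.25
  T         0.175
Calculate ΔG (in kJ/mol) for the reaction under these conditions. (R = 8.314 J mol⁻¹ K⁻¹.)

(L is a pure solid — omitted from Qp.)
Qp = P(B)·P(Z₂)²·P(T)² / P(E)² = (1.25)·(2.25)²·(0.175)² / (1.61)² = 0.0748
ΔG = RT ln(Qp/Kp) = (8.314 J mol⁻¹ K⁻¹)(350 K) × ln(0.0748/0.0153)
   = (2.910 kJ/mol)(1.587) = 4.62 kJ/mol
ΔG > 0, so the forward reaction is non-spontaneous (proceeds in reverse).

ΔG = 4.62 kJ/mol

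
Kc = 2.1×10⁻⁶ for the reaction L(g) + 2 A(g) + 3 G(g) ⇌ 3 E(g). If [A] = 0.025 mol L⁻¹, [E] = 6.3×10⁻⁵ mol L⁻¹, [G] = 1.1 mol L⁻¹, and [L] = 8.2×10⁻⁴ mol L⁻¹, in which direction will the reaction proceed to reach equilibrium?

Qc = [E]³ / ([L]·[A]²·[G]³) = (6.3×10⁻⁵)³ / ((8.2×10⁻⁴)·(0.025)²·(1.1)³) = 3.7×10⁻⁷
Qc = 3.7×10⁻⁷ < Kc = 2.1×10⁻⁶, so the forward reaction proceeds.

to the right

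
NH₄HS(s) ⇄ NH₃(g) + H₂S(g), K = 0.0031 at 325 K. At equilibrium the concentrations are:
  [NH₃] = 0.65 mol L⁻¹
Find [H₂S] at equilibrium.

[H₂S] = 0.0048 mol L⁻¹

(NH₄HS is a pure solid — omitted from K.)
At equilibrium, K = [NH₃]·[H₂S] = 0.0031.
(0.65)·([H₂S]) = 0.0031
[H₂S] = 0.00477 = 0.0048 mol L⁻¹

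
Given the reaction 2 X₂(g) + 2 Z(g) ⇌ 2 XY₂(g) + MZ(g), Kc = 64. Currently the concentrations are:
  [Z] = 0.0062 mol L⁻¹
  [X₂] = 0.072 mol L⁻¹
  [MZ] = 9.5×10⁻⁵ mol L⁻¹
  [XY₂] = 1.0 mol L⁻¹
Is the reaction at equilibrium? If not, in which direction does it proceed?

reverse (toward reactants)

Qc = [XY₂]²·[MZ] / ([X₂]²·[Z]²) = (1.0)²·(9.5×10⁻⁵) / ((0.072)²·(0.0062)²) = 480
Qc = 480 > Kc = 64, so the reverse reaction proceeds.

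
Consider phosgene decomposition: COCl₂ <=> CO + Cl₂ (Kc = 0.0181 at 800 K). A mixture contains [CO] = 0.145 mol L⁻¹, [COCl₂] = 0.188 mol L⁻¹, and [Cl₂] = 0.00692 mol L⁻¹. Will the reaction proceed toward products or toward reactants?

Qc = [CO]·[Cl₂] / [COCl₂] = (0.145)·(0.00692) / (0.188) = 0.00534
Qc = 0.00534 < Kc = 0.0181, so the forward reaction proceeds.

forward (toward products)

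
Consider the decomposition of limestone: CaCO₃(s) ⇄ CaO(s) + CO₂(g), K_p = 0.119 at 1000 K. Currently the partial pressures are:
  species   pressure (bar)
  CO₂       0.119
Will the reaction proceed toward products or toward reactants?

neither direction; the system is at equilibrium

(CaCO₃, CaO are pure solids — omitted from Q_p.)
Q_p = P(CO₂) = 0.119
Q_p = 0.119 = K_p, so the system is already at equilibrium.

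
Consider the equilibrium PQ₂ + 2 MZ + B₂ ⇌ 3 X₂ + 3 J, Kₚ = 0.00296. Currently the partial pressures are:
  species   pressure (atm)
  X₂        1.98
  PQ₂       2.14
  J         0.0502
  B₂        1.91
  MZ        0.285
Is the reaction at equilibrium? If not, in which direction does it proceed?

no net change (already at equilibrium)

Qₚ = P(X₂)³·P(J)³ / (P(PQ₂)·P(MZ)²·P(B₂)) = (1.98)³·(0.0502)³ / ((2.14)·(0.285)²·(1.91)) = 0.00296
Qₚ = 0.00296 = Kₚ, so the system is already at equilibrium.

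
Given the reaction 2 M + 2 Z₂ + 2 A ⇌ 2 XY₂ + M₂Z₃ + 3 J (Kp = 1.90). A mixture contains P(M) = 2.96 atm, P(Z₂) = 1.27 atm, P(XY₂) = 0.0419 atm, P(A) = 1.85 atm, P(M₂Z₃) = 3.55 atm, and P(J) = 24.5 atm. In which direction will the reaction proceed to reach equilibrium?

Qp = P(XY₂)²·P(M₂Z₃)·P(J)³ / (P(M)²·P(Z₂)²·P(A)²) = (0.0419)²·(3.55)·(24.5)³ / ((2.96)²·(1.27)²·(1.85)²) = 1.90
Qp = 1.90 = Kp, so the system is already at equilibrium.

at equilibrium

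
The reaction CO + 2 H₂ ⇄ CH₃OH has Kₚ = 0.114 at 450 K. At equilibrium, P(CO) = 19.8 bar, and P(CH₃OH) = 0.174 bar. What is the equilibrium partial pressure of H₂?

P(H₂) = 0.278 bar

At equilibrium, Kₚ = P(CH₃OH) / (P(CO)·P(H₂)²) = 0.114.
(0.174) / ((19.8)·(P(H₂))²) = 0.114
P(H₂)² = 0.0771 ⇒ P(H₂) = 0.278 bar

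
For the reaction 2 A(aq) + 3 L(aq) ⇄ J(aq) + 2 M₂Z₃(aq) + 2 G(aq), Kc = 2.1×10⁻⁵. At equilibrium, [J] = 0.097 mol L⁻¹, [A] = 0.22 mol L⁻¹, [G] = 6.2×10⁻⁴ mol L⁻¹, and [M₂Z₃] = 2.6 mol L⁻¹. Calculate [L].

At equilibrium, Kc = [J]·[M₂Z₃]²·[G]² / ([A]²·[L]³) = 2.1×10⁻⁵.
(0.097)·(2.6)²·(6.2×10⁻⁴)² / ((0.22)²·([L])³) = 2.1×10⁻⁵
[L]³ = 0.248 ⇒ [L] = 0.63 mol L⁻¹

[L] = 0.63 mol L⁻¹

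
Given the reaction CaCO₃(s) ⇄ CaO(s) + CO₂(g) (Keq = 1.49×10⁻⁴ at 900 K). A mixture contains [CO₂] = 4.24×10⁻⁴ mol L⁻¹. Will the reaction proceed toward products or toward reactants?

in the reverse direction

(CaCO₃, CaO are pure solids — omitted from Q.)
Q = [CO₂] = 4.24×10⁻⁴
Q = 4.24×10⁻⁴ > Keq = 1.49×10⁻⁴, so the reverse reaction proceeds.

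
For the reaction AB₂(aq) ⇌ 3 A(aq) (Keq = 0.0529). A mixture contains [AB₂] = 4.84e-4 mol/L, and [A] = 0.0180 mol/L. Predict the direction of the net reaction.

toward products

Q = [A]³ / [AB₂] = (0.0180)³ / (4.84e-4) = 0.0120
Q = 0.0120 < Keq = 0.0529, so the forward reaction proceeds.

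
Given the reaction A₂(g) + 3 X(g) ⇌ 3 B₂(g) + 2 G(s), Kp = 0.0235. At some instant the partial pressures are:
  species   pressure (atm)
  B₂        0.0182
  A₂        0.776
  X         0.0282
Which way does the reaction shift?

in the reverse direction

(G is a pure solid — omitted from Qp.)
Qp = P(B₂)³ / (P(A₂)·P(X)³) = (0.0182)³ / ((0.776)·(0.0282)³) = 0.346
Qp = 0.346 > Kp = 0.0235, so the reverse reaction proceeds.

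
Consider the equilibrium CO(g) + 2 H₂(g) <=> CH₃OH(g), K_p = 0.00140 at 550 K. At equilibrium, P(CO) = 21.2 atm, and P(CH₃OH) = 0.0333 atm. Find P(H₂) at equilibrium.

P(H₂) = 1.06 atm

At equilibrium, K_p = P(CH₃OH) / (P(CO)·P(H₂)²) = 0.00140.
(0.0333) / ((21.2)·(P(H₂))²) = 0.00140
P(H₂)² = 1.12 ⇒ P(H₂) = 1.06 atm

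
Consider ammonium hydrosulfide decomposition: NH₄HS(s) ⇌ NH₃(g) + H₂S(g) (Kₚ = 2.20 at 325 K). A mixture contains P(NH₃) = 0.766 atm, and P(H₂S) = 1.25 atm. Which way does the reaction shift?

(NH₄HS is a pure solid — omitted from Qₚ.)
Qₚ = P(NH₃)·P(H₂S) = (0.766)·(1.25) = 0.957
Qₚ = 0.957 < Kₚ = 2.20, so the forward reaction proceeds.

toward products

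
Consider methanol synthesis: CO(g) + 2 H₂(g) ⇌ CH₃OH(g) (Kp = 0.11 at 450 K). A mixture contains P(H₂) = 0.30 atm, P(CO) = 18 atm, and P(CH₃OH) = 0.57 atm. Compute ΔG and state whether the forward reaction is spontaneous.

ΔG = 4.35 kJ/mol; the forward reaction is non-spontaneous

Qp = P(CH₃OH) / (P(CO)·P(H₂)²) = (0.57) / ((18)·(0.30)²) = 0.352
ΔG = RT ln(Qp/Kp) = (8.314 J mol⁻¹ K⁻¹)(450 K) × ln(0.352/0.11)
   = (3.741 kJ/mol)(1.163) = 4.35 kJ/mol
ΔG > 0, so the forward reaction is non-spontaneous (proceeds in reverse).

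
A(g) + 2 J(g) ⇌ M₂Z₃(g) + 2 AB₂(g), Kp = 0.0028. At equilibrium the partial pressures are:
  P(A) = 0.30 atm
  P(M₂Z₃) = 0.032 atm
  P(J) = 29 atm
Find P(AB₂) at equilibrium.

At equilibrium, Kp = P(M₂Z₃)·P(AB₂)² / (P(A)·P(J)²) = 0.0028.
(0.032)·(P(AB₂))² / ((0.30)·(29)²) = 0.0028
P(AB₂)² = 22.1 ⇒ P(AB₂) = 4.7 atm

P(AB₂) = 4.7 atm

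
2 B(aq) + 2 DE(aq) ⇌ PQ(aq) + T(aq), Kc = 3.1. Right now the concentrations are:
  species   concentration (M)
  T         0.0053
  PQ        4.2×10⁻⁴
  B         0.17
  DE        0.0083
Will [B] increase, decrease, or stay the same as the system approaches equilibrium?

decrease

Qc = [PQ]·[T] / ([B]²·[DE]²) = (4.2×10⁻⁴)·(0.0053) / ((0.17)²·(0.0083)²) = 1.1
Qc = 1.1 < Kc = 3.1: net forward reaction.
B is a reactant, so it decreases.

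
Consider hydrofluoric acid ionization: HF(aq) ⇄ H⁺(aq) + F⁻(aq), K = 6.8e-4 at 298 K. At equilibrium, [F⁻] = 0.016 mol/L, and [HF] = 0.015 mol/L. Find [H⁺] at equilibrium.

At equilibrium, K = [H⁺]·[F⁻] / [HF] = 6.8e-4.
([H⁺])·(0.016) / (0.015) = 6.8e-4
[H⁺] = 6.38e-4 = 6.4e-4 mol/L

[H⁺] = 6.4e-4 mol/L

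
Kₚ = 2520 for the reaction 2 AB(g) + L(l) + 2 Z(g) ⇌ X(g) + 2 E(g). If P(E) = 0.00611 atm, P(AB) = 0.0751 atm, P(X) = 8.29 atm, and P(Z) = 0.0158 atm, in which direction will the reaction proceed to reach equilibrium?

(L is a pure liquid — omitted from Qₚ.)
Qₚ = P(X)·P(E)² / (P(AB)²·P(Z)²) = (8.29)·(0.00611)² / ((0.0751)²·(0.0158)²) = 220
Qₚ = 220 < Kₚ = 2520, so the forward reaction proceeds.

to the right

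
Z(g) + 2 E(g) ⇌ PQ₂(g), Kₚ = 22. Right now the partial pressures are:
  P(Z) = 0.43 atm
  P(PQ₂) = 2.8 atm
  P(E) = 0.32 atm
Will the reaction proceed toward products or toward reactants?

Qₚ = P(PQ₂) / (P(Z)·P(E)²) = (2.8) / ((0.43)·(0.32)²) = 64
Qₚ = 64 > Kₚ = 22, so the reverse reaction proceeds.

toward reactants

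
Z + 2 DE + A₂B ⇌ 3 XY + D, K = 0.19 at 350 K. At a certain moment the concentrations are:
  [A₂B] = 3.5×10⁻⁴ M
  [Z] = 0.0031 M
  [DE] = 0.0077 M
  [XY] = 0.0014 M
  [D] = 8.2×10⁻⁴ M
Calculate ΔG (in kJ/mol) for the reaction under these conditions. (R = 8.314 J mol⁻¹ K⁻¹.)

ΔG = -4.92 kJ/mol

Q = [XY]³·[D] / ([Z]·[DE]²·[A₂B]) = (0.0014)³·(8.2×10⁻⁴) / ((0.0031)·(0.0077)²·(3.5×10⁻⁴)) = 0.0350
ΔG = RT ln(Q/K) = (8.314 J mol⁻¹ K⁻¹)(350 K) × ln(0.0350/0.19)
   = (2.910 kJ/mol)(-1.692) = -4.92 kJ/mol
ΔG < 0, so the forward reaction is spontaneous (proceeds forward).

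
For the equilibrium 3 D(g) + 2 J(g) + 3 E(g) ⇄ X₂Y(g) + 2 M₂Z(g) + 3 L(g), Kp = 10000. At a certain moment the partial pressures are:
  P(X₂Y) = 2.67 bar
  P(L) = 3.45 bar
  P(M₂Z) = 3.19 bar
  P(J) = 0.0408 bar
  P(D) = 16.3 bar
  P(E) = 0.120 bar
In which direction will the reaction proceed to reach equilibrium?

Qp = P(X₂Y)·P(M₂Z)²·P(L)³ / (P(D)³·P(J)²·P(E)³) = (2.67)·(3.19)²·(3.45)³ / ((16.3)³·(0.0408)²·(0.120)³) = 89600
Qp = 89600 > Kp = 10000, so the reverse reaction proceeds.

reverse (toward reactants)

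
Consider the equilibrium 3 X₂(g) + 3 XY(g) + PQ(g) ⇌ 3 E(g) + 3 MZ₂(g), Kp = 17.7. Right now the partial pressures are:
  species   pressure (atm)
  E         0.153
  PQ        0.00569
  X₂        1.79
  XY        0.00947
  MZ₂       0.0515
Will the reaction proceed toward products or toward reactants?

Qp = P(E)³·P(MZ₂)³ / (P(X₂)³·P(XY)³·P(PQ)) = (0.153)³·(0.0515)³ / ((1.79)³·(0.00947)³·(0.00569)) = 17.7
Qp = 17.7 = Kp, so the system is already at equilibrium.

neither direction; the system is at equilibrium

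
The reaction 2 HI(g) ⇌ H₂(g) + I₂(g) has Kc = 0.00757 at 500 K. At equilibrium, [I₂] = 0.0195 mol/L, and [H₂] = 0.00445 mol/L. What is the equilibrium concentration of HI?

[HI] = 0.107 mol/L

At equilibrium, Kc = [H₂]·[I₂] / [HI]² = 0.00757.
(0.00445)·(0.0195) / ([HI])² = 0.00757
[HI]² = 0.0115 ⇒ [HI] = 0.107 mol/L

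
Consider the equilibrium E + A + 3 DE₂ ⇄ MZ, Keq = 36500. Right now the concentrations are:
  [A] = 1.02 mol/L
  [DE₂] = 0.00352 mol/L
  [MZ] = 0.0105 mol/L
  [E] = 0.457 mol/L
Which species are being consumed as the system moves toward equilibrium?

MZ (products)

Q = [MZ] / ([E]·[A]·[DE₂]³) = (0.0105) / ((0.457)·(1.02)·(0.00352)³) = 5.16e5
Q = 5.16e5 > Keq = 36500: net reverse reaction.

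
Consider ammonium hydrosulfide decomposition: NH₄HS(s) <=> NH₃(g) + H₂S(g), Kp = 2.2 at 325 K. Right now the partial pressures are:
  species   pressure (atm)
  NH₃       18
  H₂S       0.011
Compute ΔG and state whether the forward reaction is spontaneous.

(NH₄HS is a pure solid — omitted from Qp.)
Qp = P(NH₃)·P(H₂S) = (18)·(0.011) = 0.198
ΔG = RT ln(Qp/Kp) = (8.314 J mol⁻¹ K⁻¹)(325 K) × ln(0.198/2.2)
   = (2.702 kJ/mol)(-2.408) = -6.51 kJ/mol
ΔG < 0, so the forward reaction is spontaneous (proceeds forward).

ΔG = -6.51 kJ/mol; the forward reaction is spontaneous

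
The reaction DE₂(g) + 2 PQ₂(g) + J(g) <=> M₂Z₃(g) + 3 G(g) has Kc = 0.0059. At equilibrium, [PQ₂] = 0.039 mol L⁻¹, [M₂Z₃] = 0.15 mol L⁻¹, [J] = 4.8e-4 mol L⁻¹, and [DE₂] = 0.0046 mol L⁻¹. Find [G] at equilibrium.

At equilibrium, Kc = [M₂Z₃]·[G]³ / ([DE₂]·[PQ₂]²·[J]) = 0.0059.
(0.15)·([G])³ / ((0.0046)·(0.039)²·(4.8e-4)) = 0.0059
[G]³ = 1.32e-10 ⇒ [G] = 5.1e-4 mol L⁻¹

[G] = 5.1e-4 mol L⁻¹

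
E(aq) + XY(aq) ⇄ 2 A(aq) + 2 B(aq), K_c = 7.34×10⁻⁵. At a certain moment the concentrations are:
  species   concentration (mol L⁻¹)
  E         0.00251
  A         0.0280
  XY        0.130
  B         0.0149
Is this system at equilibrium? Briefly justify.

no; Q > K, reaction proceeds in reverse

Q_c = [A]²·[B]² / ([E]·[XY]) = (0.0280)²·(0.0149)² / ((0.00251)·(0.130)) = 5.33×10⁻⁴
Q_c = 5.33×10⁻⁴ > K_c = 7.34×10⁻⁵: net reverse reaction.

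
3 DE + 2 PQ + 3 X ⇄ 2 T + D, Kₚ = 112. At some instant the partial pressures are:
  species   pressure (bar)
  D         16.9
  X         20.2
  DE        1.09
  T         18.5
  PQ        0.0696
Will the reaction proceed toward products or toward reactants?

Qₚ = P(T)²·P(D) / (P(DE)³·P(PQ)²·P(X)³) = (18.5)²·(16.9) / ((1.09)³·(0.0696)²·(20.2)³) = 112
Qₚ = 112 = Kₚ, so the system is already at equilibrium.

at equilibrium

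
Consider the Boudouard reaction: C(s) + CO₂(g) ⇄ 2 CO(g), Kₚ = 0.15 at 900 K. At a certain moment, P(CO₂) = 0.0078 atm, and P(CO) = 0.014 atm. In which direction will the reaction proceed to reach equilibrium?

to the right

(C is a pure solid — omitted from Qₚ.)
Qₚ = P(CO)² / P(CO₂) = (0.014)² / (0.0078) = 0.025
Qₚ = 0.025 < Kₚ = 0.15, so the forward reaction proceeds.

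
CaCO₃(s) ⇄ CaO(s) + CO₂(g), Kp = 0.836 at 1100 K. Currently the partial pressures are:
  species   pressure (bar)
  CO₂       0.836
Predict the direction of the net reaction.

no net change (already at equilibrium)

(CaCO₃, CaO are pure solids — omitted from Qp.)
Qp = P(CO₂) = 0.836
Qp = 0.836 = Kp, so the system is already at equilibrium.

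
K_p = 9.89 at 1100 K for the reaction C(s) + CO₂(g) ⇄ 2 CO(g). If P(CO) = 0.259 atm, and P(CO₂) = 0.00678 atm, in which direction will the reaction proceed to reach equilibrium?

(C is a pure solid — omitted from Q_p.)
Q_p = P(CO)² / P(CO₂) = (0.259)² / (0.00678) = 9.89
Q_p = 9.89 = K_p, so the system is already at equilibrium.

at equilibrium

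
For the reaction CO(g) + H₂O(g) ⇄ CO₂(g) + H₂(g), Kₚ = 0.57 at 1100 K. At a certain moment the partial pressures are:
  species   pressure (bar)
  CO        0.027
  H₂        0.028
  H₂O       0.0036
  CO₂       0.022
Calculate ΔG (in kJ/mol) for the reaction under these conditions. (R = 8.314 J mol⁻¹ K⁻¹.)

Qₚ = P(CO₂)·P(H₂) / (P(CO)·P(H₂O)) = (0.022)·(0.028) / ((0.027)·(0.0036)) = 6.34
ΔG = RT ln(Qₚ/Kₚ) = (8.314 J mol⁻¹ K⁻¹)(1100 K) × ln(6.34/0.57)
   = (9.145 kJ/mol)(2.409) = 22.0 kJ/mol
ΔG > 0, so the forward reaction is non-spontaneous (proceeds in reverse).

ΔG = 22.0 kJ/mol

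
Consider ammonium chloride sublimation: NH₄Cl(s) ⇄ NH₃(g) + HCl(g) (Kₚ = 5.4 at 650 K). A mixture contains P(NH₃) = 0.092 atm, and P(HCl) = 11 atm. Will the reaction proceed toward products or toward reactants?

(NH₄Cl is a pure solid — omitted from Qₚ.)
Qₚ = P(NH₃)·P(HCl) = (0.092)·(11) = 1.0
Qₚ = 1.0 < Kₚ = 5.4, so the forward reaction proceeds.

forward (toward products)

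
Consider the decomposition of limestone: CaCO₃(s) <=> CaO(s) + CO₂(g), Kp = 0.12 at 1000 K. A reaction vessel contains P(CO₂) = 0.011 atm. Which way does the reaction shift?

(CaCO₃, CaO are pure solids — omitted from Qp.)
Qp = P(CO₂) = 0.011
Qp = 0.011 < Kp = 0.12, so the forward reaction proceeds.

toward products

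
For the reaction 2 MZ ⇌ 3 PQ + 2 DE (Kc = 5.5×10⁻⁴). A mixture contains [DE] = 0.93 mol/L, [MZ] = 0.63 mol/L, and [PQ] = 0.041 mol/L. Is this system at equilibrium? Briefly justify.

no; Q < K, reaction proceeds forward

Qc = [PQ]³·[DE]² / [MZ]² = (0.041)³·(0.93)² / (0.63)² = 1.5×10⁻⁴
Qc = 1.5×10⁻⁴ < Kc = 5.5×10⁻⁴: net forward reaction.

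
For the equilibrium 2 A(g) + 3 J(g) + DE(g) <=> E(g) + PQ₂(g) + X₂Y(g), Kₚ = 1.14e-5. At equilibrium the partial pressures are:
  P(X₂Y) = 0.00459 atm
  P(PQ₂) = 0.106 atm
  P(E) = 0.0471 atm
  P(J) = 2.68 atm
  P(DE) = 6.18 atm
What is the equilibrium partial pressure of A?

At equilibrium, Kₚ = P(E)·P(PQ₂)·P(X₂Y) / (P(A)²·P(J)³·P(DE)) = 1.14e-5.
(0.0471)·(0.106)·(0.00459) / ((P(A))²·(2.68)³·(6.18)) = 1.14e-5
P(A)² = 0.0169 ⇒ P(A) = 0.130 atm

P(A) = 0.130 atm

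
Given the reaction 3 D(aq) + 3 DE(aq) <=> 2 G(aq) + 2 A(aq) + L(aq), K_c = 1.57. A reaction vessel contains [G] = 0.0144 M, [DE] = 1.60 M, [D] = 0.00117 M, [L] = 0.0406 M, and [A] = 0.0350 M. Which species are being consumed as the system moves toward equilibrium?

Q_c = [G]²·[A]²·[L] / ([D]³·[DE]³) = (0.0144)²·(0.0350)²·(0.0406) / ((0.00117)³·(1.60)³) = 1.57
Q_c = 1.57 = K_c; the system is at equilibrium.

none (at equilibrium)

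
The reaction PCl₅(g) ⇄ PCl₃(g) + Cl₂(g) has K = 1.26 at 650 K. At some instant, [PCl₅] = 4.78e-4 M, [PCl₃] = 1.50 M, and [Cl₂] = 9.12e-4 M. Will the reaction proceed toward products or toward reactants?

Q = [PCl₃]·[Cl₂] / [PCl₅] = (1.50)·(9.12e-4) / (4.78e-4) = 2.86
Q = 2.86 > K = 1.26, so the reverse reaction proceeds.

in the reverse direction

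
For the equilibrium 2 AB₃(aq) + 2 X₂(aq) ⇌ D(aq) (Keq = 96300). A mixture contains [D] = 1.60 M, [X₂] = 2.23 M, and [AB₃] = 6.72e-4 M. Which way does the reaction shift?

in the reverse direction

Q = [D] / ([AB₃]²·[X₂]²) = (1.60) / ((6.72e-4)²·(2.23)²) = 7.12e5
Q = 7.12e5 > Keq = 96300, so the reverse reaction proceeds.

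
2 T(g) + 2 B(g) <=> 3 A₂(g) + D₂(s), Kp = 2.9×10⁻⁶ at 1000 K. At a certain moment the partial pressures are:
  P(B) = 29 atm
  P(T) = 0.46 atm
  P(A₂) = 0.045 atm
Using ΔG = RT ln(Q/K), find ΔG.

ΔG = -14.4 kJ/mol

(D₂ is a pure solid — omitted from Qp.)
Qp = P(A₂)³ / (P(T)²·P(B)²) = (0.045)³ / ((0.46)²·(29)²) = 5.12×10⁻⁷
ΔG = RT ln(Qp/Kp) = (8.314 J mol⁻¹ K⁻¹)(1000 K) × ln(5.12×10⁻⁷/2.9×10⁻⁶)
   = (8.314 kJ/mol)(-1.734) = -14.4 kJ/mol
ΔG < 0, so the forward reaction is spontaneous (proceeds forward).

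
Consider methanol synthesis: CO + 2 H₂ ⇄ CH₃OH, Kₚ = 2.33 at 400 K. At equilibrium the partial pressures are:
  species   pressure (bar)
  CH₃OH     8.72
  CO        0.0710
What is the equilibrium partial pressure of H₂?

At equilibrium, Kₚ = P(CH₃OH) / (P(CO)·P(H₂)²) = 2.33.
(8.72) / ((0.0710)·(P(H₂))²) = 2.33
P(H₂)² = 52.7 ⇒ P(H₂) = 7.26 bar

P(H₂) = 7.26 bar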